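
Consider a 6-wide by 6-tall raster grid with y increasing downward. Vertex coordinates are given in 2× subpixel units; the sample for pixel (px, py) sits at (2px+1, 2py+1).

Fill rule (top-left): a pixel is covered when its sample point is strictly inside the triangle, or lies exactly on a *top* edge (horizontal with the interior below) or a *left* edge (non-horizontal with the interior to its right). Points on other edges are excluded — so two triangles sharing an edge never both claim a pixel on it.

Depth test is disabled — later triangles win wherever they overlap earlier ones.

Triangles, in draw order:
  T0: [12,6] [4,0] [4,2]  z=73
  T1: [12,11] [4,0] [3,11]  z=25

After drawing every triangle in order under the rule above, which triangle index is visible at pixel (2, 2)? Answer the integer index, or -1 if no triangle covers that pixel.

T0:
  2·area = 16  (B↔C swapped to make it positive)
  edge (12, 6)→(4, 2): d=(-8,-4) top-left  bias=+0
  edge (4, 2)→(4, 0): d=(0,-2) top-left  bias=+0
  edge (4, 0)→(12, 6): d=(8,6) right/bottom  bias=-1
    (2,0)@(5, 1): e=[12,2,2] → X
    (3,0)@(7, 1): e=[20,6,-10] → .
    (2,1)@(5, 3): e=[-4,2,18] → .
    (3,1)@(7, 3): e=[4,6,6] → X
    (4,1)@(9, 3): e=[12,10,-6] → .
    (3,2)@(7, 5): e=[-12,6,22] → .
  covered (2 px):
    . . X . . .
    . . . X . .
    . . . . . .
    . . . . . .
    . . . . . .
    . . . . . .
T1:
  2·area = 99  (B↔C swapped to make it positive)
  edge (12, 11)→(3, 11): d=(-9,0) right/bottom  bias=-1
  edge (3, 11)→(4, 0): d=(1,-11) top-left  bias=+0
  edge (4, 0)→(12, 11): d=(8,11) right/bottom  bias=-1
    (2,1)@(5, 3): e=[72,14,13] → X
    (3,1)@(7, 3): e=[72,36,-9] → .
    (2,2)@(5, 5): e=[54,16,29] → X
    (3,2)@(7, 5): e=[54,38,7] → X
    (4,2)@(9, 5): e=[54,60,-15] → .
    (2,3)@(5, 7): e=[36,18,45] → X
    (4,3)@(9, 7): e=[36,62,1] → X
    (5,3)@(11, 7): e=[36,84,-21] → .
    (2,4)@(5, 9): e=[18,20,61] → X
    (5,4)@(11, 9): e=[18,86,-5] → .
    (0,5)@(1, 11): e=[0,-22,121] → .  [on edge]
    (1,5)@(3, 11): e=[0,0,99] → .  [on edge]
    (2,5)@(5, 11): e=[0,22,77] → .  [on edge]
    (3,5)@(7, 11): e=[0,44,55] → .  [on edge]
    (4,5)@(9, 11): e=[0,66,33] → .  [on edge]
    (5,5)@(11, 11): e=[0,88,11] → .  [on edge]
  covered (9 px):
    . . . . . .
    . . X . . .
    . . X X . .
    . . X X X .
    . . X X X .
    . . . . . .

Z-buffer (winner per pixel, '.' = empty):
  . . 0 . . .
  . . 1 0 . .
  . . 1 1 . .
  . . 1 1 1 .
  . . 1 1 1 .
  . . . . . .

Answer: 1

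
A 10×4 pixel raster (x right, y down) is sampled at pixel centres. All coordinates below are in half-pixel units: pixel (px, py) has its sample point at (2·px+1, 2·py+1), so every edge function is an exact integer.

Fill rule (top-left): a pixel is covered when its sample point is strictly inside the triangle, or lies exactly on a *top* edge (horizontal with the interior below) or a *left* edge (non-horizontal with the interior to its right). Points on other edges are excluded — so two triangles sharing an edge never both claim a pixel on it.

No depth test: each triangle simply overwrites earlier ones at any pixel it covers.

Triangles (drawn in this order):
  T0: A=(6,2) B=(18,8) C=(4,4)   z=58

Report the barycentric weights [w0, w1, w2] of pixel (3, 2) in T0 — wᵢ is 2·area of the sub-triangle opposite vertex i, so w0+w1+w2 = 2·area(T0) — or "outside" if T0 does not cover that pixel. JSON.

T0:
  2·area = 36
  edge (6, 2)→(18, 8): d=(12,6) right/bottom  bias=-1
  edge (18, 8)→(4, 4): d=(-14,-4) top-left  bias=+0
  edge (4, 4)→(6, 2): d=(2,-2) top-left  bias=+0
    (3,0)@(7, 1): e=[-18,54,0] → .  [on edge]
    (2,1)@(5, 3): e=[18,18,0] → X  [on edge]
    (3,1)@(7, 3): e=[6,26,4] → X
    (4,1)@(9, 3): e=[-6,34,8] → .
    (1,2)@(3, 5): e=[54,-18,0] → .  [on edge]
    (2,2)@(5, 5): e=[42,-10,4] → .
    (3,2)@(7, 5): e=[30,-2,8] → .
    (4,2)@(9, 5): e=[18,6,12] → X
    (5,2)@(11, 5): e=[6,14,16] → X
    (6,2)@(13, 5): e=[-6,22,20] → .
    (0,3)@(1, 7): e=[90,-54,0] → .  [on edge]
    (4,3)@(9, 7): e=[42,-22,16] → .
  covered (5 px):
    . . . . . . . . . .
    . . X X . . . . . .
    . . . . X X . . . .
    . . . . . . . X . .

Final: "outside"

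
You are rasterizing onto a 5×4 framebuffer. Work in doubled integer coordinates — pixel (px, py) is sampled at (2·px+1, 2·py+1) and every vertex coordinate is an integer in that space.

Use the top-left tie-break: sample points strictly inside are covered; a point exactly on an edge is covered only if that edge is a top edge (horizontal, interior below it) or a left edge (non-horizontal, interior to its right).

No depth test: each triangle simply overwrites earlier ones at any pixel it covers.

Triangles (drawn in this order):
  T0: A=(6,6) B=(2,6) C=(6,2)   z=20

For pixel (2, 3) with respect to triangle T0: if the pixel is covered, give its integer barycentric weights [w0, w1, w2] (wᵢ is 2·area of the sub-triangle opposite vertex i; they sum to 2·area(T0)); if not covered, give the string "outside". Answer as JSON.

T0:
  2·area = 16
  edge (6, 6)→(2, 6): d=(-4,0) right/bottom  bias=-1
  edge (2, 6)→(6, 2): d=(4,-4) top-left  bias=+0
  edge (6, 2)→(6, 6): d=(0,4) right/bottom  bias=-1
    (3,0)@(7, 1): e=[20,0,-4] → ·  [on edge]
    (2,1)@(5, 3): e=[12,0,4] → █  [on edge]
    (3,1)@(7, 3): e=[12,8,-4] → ·
    (1,2)@(3, 5): e=[4,0,12] → █  [on edge]
    (3,2)@(7, 5): e=[4,16,-4] → ·
    (0,3)@(1, 7): e=[-4,0,20] → ·  [on edge]
    (1,3)@(3, 7): e=[-4,8,12] → ·
    (2,3)@(5, 7): e=[-4,16,4] → ·
  covered (3 px):
    · · · · ·
    · · █ · ·
    · █ █ · ·
    · · · · ·

Result: "outside"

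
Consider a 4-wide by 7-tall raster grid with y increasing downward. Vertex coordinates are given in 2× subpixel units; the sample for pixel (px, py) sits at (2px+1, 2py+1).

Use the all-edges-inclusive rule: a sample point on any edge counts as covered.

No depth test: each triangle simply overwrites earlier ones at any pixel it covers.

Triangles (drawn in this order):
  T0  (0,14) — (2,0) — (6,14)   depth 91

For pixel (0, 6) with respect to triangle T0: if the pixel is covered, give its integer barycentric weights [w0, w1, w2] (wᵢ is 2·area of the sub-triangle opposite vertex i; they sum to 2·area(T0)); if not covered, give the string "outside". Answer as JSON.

T0:
  2·area = 84
  edge (0, 14)→(2, 0): d=(2,-14) inclusive
  edge (2, 0)→(6, 14): d=(4,14) inclusive
  edge (6, 14)→(0, 14): d=(-6,0) inclusive
    (1,2)@(3, 5): e=[24,6,54] → X
    (2,2)@(5, 5): e=[52,-22,54] → .
    (0,3)@(1, 7): e=[0,42,42] → X  [on edge]
    (2,3)@(5, 7): e=[56,-14,42] → .
    (0,4)@(1, 9): e=[4,50,30] → X
    (2,4)@(5, 9): e=[60,-6,30] → .
    (0,5)@(1, 11): e=[8,58,18] → X
    (2,5)@(5, 11): e=[64,2,18] → X
    (3,5)@(7, 11): e=[92,-26,18] → .
    (0,6)@(1, 13): e=[12,66,6] → X
    (3,6)@(7, 13): e=[96,-18,6] → .
  covered (11 px):
    . . . .
    . . . .
    . X . .
    X X . .
    X X . .
    X X X .
    X X X .

Final: [66,6,12]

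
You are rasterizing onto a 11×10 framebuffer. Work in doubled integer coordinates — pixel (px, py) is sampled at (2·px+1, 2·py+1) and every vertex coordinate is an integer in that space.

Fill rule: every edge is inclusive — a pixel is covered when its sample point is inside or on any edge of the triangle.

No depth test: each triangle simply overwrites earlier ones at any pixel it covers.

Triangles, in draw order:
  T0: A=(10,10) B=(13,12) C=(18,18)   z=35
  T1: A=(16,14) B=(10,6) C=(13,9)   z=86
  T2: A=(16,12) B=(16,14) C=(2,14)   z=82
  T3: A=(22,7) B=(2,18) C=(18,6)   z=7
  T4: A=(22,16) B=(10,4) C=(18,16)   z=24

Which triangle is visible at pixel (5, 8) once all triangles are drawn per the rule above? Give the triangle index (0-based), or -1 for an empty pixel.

T0:
  2·area = 8
  edge (10, 10)→(13, 12): d=(3,2) inclusive
  edge (13, 12)→(18, 18): d=(5,6) inclusive
  edge (18, 18)→(10, 10): d=(-8,-8) inclusive
    (0,0)@(1, 1): e=[-9,17,0] → ·  [on edge]
    (1,1)@(3, 3): e=[-7,15,0] → ·  [on edge]
    (2,2)@(5, 5): e=[-5,13,0] → ·  [on edge]
    (3,3)@(7, 7): e=[-3,11,0] → ·  [on edge]
    (4,4)@(9, 9): e=[-1,9,0] → ·  [on edge]
    (5,5)@(11, 11): e=[1,7,0] → █  [on edge]
    (6,5)@(13, 11): e=[-3,-5,16] → ·
    (5,6)@(11, 13): e=[7,17,-16] → ·
    (6,6)@(13, 13): e=[3,5,0] → █  [on edge]
    (7,6)@(15, 13): e=[-1,-7,16] → ·
    (6,7)@(13, 15): e=[9,15,-16] → ·
    (7,7)@(15, 15): e=[5,3,0] → █  [on edge]
    (8,8)@(17, 17): e=[7,1,0] → █  [on edge]
    (9,9)@(19, 19): e=[9,-1,0] → ·  [on edge]
  covered (4 px):
    · · · · · · · · · · ·
    · · · · · · · · · · ·
    · · · · · · · · · · ·
    · · · · · · · · · · ·
    · · · · · · · · · · ·
    · · · · · █ · · · · ·
    · · · · · · █ · · · ·
    · · · · · · · █ · · ·
    · · · · · · · · █ · ·
    · · · · · · · · · · ·
T1:
  2·area = 6
  edge (16, 14)→(10, 6): d=(-6,-8) inclusive
  edge (10, 6)→(13, 9): d=(3,3) inclusive
  edge (13, 9)→(16, 14): d=(3,5) inclusive
    (2,0)@(5, 1): e=[-10,0,16] → ·  [on edge]
    (3,1)@(7, 3): e=[-6,0,12] → ·  [on edge]
    (4,2)@(9, 5): e=[-2,0,8] → ·  [on edge]
    (5,3)@(11, 7): e=[2,0,4] → █  [on edge]
    (6,3)@(13, 7): e=[18,-6,-6] → ·
    (5,4)@(11, 9): e=[-10,6,10] → ·
    (6,4)@(13, 9): e=[6,0,0] → █  [on edge]
    (7,4)@(15, 9): e=[22,-6,-10] → ·
    (6,5)@(13, 11): e=[-6,6,6] → ·
    (7,5)@(15, 11): e=[10,0,-4] → ·  [on edge]
    (8,6)@(17, 13): e=[14,0,-8] → ·  [on edge]
    (9,7)@(19, 15): e=[18,0,-12] → ·  [on edge]
    (10,8)@(21, 17): e=[22,0,-16] → ·  [on edge]
    (9,9)@(19, 19): e=[-6,12,0] → ·  [on edge]
  covered (2 px):
    · · · · · · · · · · ·
    · · · · · · · · · · ·
    · · · · · · · · · · ·
    · · · · · █ · · · · ·
    · · · · · · █ · · · ·
    · · · · · · · · · · ·
    · · · · · · · · · · ·
    · · · · · · · · · · ·
    · · · · · · · · · · ·
    · · · · · · · · · · ·
T2:
  2·area = 28
  edge (16, 12)→(16, 14): d=(0,2) inclusive
  edge (16, 14)→(2, 14): d=(-14,0) inclusive
  edge (2, 14)→(16, 12): d=(14,-2) inclusive
    (4,6)@(9, 13): e=[14,14,0] → █  [on edge]
    (5,6)@(11, 13): e=[10,14,4] → █
    (6,6)@(13, 13): e=[6,14,8] → █
    (7,6)@(15, 13): e=[2,14,12] → █
    (8,6)@(17, 13): e=[-2,14,16] → ·
    (4,7)@(9, 15): e=[14,-14,28] → ·
    (5,7)@(11, 15): e=[10,-14,32] → ·
    (6,7)@(13, 15): e=[6,-14,36] → ·
    (7,7)@(15, 15): e=[2,-14,40] → ·
  covered (4 px):
    · · · · · · · · · · ·
    · · · · · · · · · · ·
    · · · · · · · · · · ·
    · · · · · · · · · · ·
    · · · · · · · · · · ·
    · · · · · · · · · · ·
    · · · · █ █ █ █ · · ·
    · · · · · · · · · · ·
    · · · · · · · · · · ·
    · · · · · · · · · · ·
T3:
  2·area = 64
  edge (22, 7)→(2, 18): d=(-20,11) inclusive
  edge (2, 18)→(18, 6): d=(16,-12) inclusive
  edge (18, 6)→(22, 7): d=(4,1) inclusive
    (8,3)@(17, 7): e=[55,4,5] → █
    (9,3)@(19, 7): e=[33,28,3] → █
    (10,3)@(21, 7): e=[11,52,1] → █
    (7,4)@(15, 9): e=[37,12,15] → █
    (9,4)@(19, 9): e=[-7,60,11] → ·
    (10,4)@(21, 9): e=[-29,84,9] → ·
    (6,5)@(13, 11): e=[19,20,25] → █
    (7,5)@(15, 11): e=[-3,44,23] → ·
    (8,5)@(17, 11): e=[-25,68,21] → ·
    (4,6)@(9, 13): e=[23,4,37] → █
    (5,6)@(11, 13): e=[1,28,35] → █
    (6,6)@(13, 13): e=[-21,52,33] → ·
  covered (9 px):
    · · · · · · · · · · ·
    · · · · · · · · · · ·
    · · · · · · · · · · ·
    · · · · · · · · █ █ █
    · · · · · · · █ █ · ·
    · · · · · · █ · · · ·
    · · · · █ █ · · · · ·
    · · · █ · · · · · · ·
    · · · · · · · · · · ·
    · · · · · · · · · · ·
T4:
  2·area = 48  (B↔C swapped to make it positive)
  edge (22, 16)→(18, 16): d=(-4,0) inclusive
  edge (18, 16)→(10, 4): d=(-8,-12) inclusive
  edge (10, 4)→(22, 16): d=(12,12) inclusive
    (3,0)@(7, 1): e=[60,-12,0] → ·  [on edge]
    (4,1)@(9, 3): e=[52,-4,0] → ·  [on edge]
    (5,2)@(11, 5): e=[44,4,0] → █  [on edge]
    (6,2)@(13, 5): e=[44,28,-24] → ·
    (5,3)@(11, 7): e=[36,-12,24] → ·
    (6,3)@(13, 7): e=[36,12,0] → █  [on edge]
    (7,3)@(15, 7): e=[36,36,-24] → ·
    (6,4)@(13, 9): e=[28,-4,24] → ·
    (7,4)@(15, 9): e=[28,20,0] → █  [on edge]
    (8,4)@(17, 9): e=[28,44,-24] → ·
    (7,5)@(15, 11): e=[20,4,24] → █
    (8,5)@(17, 11): e=[20,28,0] → █  [on edge]
    (9,6)@(19, 13): e=[12,36,0] → █  [on edge]
    (10,7)@(21, 15): e=[4,44,0] → █  [on edge]
  covered (9 px):
    · · · · · · · · · · ·
    · · · · · · · · · · ·
    · · · · · █ · · · · ·
    · · · · · · █ · · · ·
    · · · · · · · █ · · ·
    · · · · · · · █ █ · ·
    · · · · · · · · █ █ ·
    · · · · · · · · · █ █
    · · · · · · · · · · ·
    · · · · · · · · · · ·

Z-buffer (winner per pixel, '.' = empty):
  . . . . . . . . . . .
  . . . . . . . . . . .
  . . . . . 4 . . . . .
  . . . . . 1 4 . 3 3 3
  . . . . . . 1 4 3 . .
  . . . . . 0 3 4 4 . .
  . . . . 3 3 2 2 4 4 .
  . . . 3 . . . 0 . 4 4
  . . . . . . . . 0 . .
  . . . . . . . . . . .

Final: -1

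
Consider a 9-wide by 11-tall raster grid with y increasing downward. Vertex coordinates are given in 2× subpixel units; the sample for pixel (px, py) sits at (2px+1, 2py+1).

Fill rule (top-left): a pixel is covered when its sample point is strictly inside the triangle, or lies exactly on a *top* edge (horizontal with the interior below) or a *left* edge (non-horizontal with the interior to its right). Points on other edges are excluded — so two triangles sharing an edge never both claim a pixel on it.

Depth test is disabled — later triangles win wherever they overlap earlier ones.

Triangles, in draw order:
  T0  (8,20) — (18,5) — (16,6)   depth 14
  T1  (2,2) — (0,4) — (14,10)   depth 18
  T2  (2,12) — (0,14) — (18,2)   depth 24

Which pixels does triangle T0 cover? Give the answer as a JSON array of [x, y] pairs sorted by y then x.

T0:
  2·area = 20  (B↔C swapped to make it positive)
  edge (8, 20)→(16, 6): d=(8,-14) top-left  bias=+0
  edge (16, 6)→(18, 5): d=(2,-1) top-left  bias=+0
  edge (18, 5)→(8, 20): d=(-10,15) right/bottom  bias=-1
    (7,4)@(15, 9): e=[10,5,5] → #
    (8,4)@(17, 9): e=[38,7,-25] → ·
    (7,5)@(15, 11): e=[26,9,-15] → ·
    (5,7)@(11, 15): e=[2,13,5] → #
    (6,7)@(13, 15): e=[30,15,-25] → ·
    (5,8)@(11, 17): e=[18,17,-15] → ·
  covered (2 px):
    · · · · · · · · ·
    · · · · · · · · ·
    · · · · · · · · ·
    · · · · · · · · ·
    · · · · · · · # ·
    · · · · · · · · ·
    · · · · · · · · ·
    · · · · · # · · ·
    · · · · · · · · ·
    · · · · · · · · ·
    · · · · · · · · ·
T1:
  2·area = 40  (B↔C swapped to make it positive)
  edge (2, 2)→(14, 10): d=(12,8) right/bottom  bias=-1
  edge (14, 10)→(0, 4): d=(-14,-6) top-left  bias=+0
  edge (0, 4)→(2, 2): d=(2,-2) top-left  bias=+0
    (1,0)@(3, 1): e=[-20,60,0] → ·  [on edge]
    (0,1)@(1, 3): e=[20,20,0] → #  [on edge]
    (1,1)@(3, 3): e=[4,32,4] → #
    (2,1)@(5, 3): e=[-12,44,8] → ·
    (0,2)@(1, 5): e=[44,-8,4] → ·
    (1,2)@(3, 5): e=[28,4,8] → #
    (2,2)@(5, 5): e=[12,16,12] → #
    (3,2)@(7, 5): e=[-4,28,16] → ·
    (1,3)@(3, 7): e=[52,-24,12] → ·
    (2,3)@(5, 7): e=[36,-12,16] → ·
    (3,3)@(7, 7): e=[20,0,20] → #  [on edge]
    (4,3)@(9, 7): e=[4,12,24] → #
  covered (6 px):
    · · · · · · · · ·
    # # · · · · · · ·
    · # # · · · · · ·
    · · · # # · · · ·
    · · · · · · · · ·
    · · · · · · · · ·
    · · · · · · · · ·
    · · · · · · · · ·
    · · · · · · · · ·
    · · · · · · · · ·
    · · · · · · · · ·
T2:
  2·area = 12  (B↔C swapped to make it positive)
  edge (2, 12)→(18, 2): d=(16,-10) top-left  bias=+0
  edge (18, 2)→(0, 14): d=(-18,12) right/bottom  bias=-1
  edge (0, 14)→(2, 12): d=(2,-2) top-left  bias=+0
    (6,0)@(13, 1): e=[-66,78,0] → ·  [on edge]
    (5,1)@(11, 3): e=[-54,66,0] → ·  [on edge]
    (4,2)@(9, 5): e=[-42,54,0] → ·  [on edge]
    (3,3)@(7, 7): e=[-30,42,0] → ·  [on edge]
    (2,4)@(5, 9): e=[-18,30,0] → ·  [on edge]
    (3,4)@(7, 9): e=[2,6,4] → #
    (4,4)@(9, 9): e=[22,-18,8] → ·
    (1,5)@(3, 11): e=[-6,18,0] → ·  [on edge]
    (3,5)@(7, 11): e=[34,-30,8] → ·
    (0,6)@(1, 13): e=[6,6,0] → #  [on edge]
    (1,6)@(3, 13): e=[26,-18,4] → ·
    (0,7)@(1, 15): e=[38,-30,4] → ·
  covered (2 px):
    · · · · · · · · ·
    · · · · · · · · ·
    · · · · · · · · ·
    · · · · · · · · ·
    · · · # · · · · ·
    · · · · · · · · ·
    # · · · · · · · ·
    · · · · · · · · ·
    · · · · · · · · ·
    · · · · · · · · ·
    · · · · · · · · ·

Final: [[7,4],[5,7]]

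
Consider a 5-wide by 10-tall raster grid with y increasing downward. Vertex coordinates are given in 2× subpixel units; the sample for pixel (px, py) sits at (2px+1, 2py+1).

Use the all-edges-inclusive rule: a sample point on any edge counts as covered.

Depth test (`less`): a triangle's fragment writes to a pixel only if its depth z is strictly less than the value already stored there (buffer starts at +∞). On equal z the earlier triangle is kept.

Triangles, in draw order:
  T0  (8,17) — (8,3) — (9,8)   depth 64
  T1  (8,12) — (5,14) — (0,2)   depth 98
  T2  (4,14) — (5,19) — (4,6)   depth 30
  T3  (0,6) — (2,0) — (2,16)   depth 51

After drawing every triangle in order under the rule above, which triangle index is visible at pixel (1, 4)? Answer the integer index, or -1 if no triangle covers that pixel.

T0:
  2·area = 14
  edge (8, 17)→(8, 3): d=(0,-14) inclusive
  edge (8, 3)→(9, 8): d=(1,5) inclusive
  edge (9, 8)→(8, 17): d=(-1,9) inclusive
  covered (0 px):
    . . . . .
    . . . . .
    . . . . .
    . . . . .
    . . . . .
    . . . . .
    . . . . .
    . . . . .
    . . . . .
    . . . . .
T1:
  2·area = 46
  edge (8, 12)→(5, 14): d=(-3,2) inclusive
  edge (5, 14)→(0, 2): d=(-5,-12) inclusive
  edge (0, 2)→(8, 12): d=(8,10) inclusive
    (1,3)@(3, 7): e=[25,11,10] → X
    (2,3)@(5, 7): e=[21,35,-10] → .
    (1,4)@(3, 9): e=[19,1,26] → X
    (2,4)@(5, 9): e=[15,25,6] → X
    (3,4)@(7, 9): e=[11,49,-14] → .
    (1,5)@(3, 11): e=[13,-9,42] → .
    (2,5)@(5, 11): e=[9,15,22] → X
    (3,5)@(7, 11): e=[5,39,2] → X
    (4,5)@(9, 11): e=[1,63,-18] → .
    (2,6)@(5, 13): e=[3,5,38] → X
    (3,6)@(7, 13): e=[-1,29,18] → .
    (2,7)@(5, 15): e=[-3,-5,54] → .
  covered (6 px):
    . . . . .
    . . . . .
    . . . . .
    . X . . .
    . X X . .
    . . X X .
    . . X . .
    . . . . .
    . . . . .
    . . . . .
T2:
  2·area = 8  (B↔C swapped to make it positive)
  edge (4, 14)→(4, 6): d=(0,-8) inclusive
  edge (4, 6)→(5, 19): d=(1,13) inclusive
  edge (5, 19)→(4, 14): d=(-1,-5) inclusive
    (1,4)@(3, 9): e=[-8,16,0] → .  [on edge]
    (2,9)@(5, 19): e=[8,0,0] → X  [on edge]
    (3,9)@(7, 19): e=[24,-26,10] → .
  covered (1 px):
    . . . . .
    . . . . .
    . . . . .
    . . . . .
    . . . . .
    . . . . .
    . . . . .
    . . . . .
    . . . . .
    . . X . .
T3:
  2·area = 32
  edge (0, 6)→(2, 0): d=(2,-6) inclusive
  edge (2, 0)→(2, 16): d=(0,16) inclusive
  edge (2, 16)→(0, 6): d=(-2,-10) inclusive
    (0,1)@(1, 3): e=[0,16,16] → X  [on edge]
    (1,1)@(3, 3): e=[12,-16,36] → .
    (0,2)@(1, 5): e=[4,16,12] → X
    (1,2)@(3, 5): e=[16,-16,32] → .
    (0,3)@(1, 7): e=[8,16,8] → X
    (1,3)@(3, 7): e=[20,-16,28] → .
    (0,4)@(1, 9): e=[12,16,4] → X
    (1,4)@(3, 9): e=[24,-16,24] → .
    (0,5)@(1, 11): e=[16,16,0] → X  [on edge]
    (1,5)@(3, 11): e=[28,-16,20] → .
    (0,6)@(1, 13): e=[20,16,-4] → .
  covered (5 px):
    . . . . .
    X . . . .
    X . . . .
    X . . . .
    X . . . .
    X . . . .
    . . . . .
    . . . . .
    . . . . .
    . . . . .

Z-buffer (winner per pixel, '.' = empty):
  . . . . .
  3 . . . .
  3 . . . .
  3 1 . . .
  3 1 1 . .
  3 . 1 1 .
  . . 1 . .
  . . . . .
  . . . . .
  . . 2 . .

Answer: 1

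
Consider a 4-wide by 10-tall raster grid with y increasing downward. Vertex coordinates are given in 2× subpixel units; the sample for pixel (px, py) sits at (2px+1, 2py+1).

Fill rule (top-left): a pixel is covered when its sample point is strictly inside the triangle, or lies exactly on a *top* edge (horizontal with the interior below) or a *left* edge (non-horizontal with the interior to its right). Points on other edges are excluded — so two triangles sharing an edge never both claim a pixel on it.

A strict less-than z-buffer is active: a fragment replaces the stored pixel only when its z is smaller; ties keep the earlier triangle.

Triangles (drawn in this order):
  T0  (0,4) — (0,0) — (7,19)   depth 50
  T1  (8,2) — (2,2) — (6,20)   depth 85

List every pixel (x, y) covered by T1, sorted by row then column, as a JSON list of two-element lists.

T0:
  2·area = 28
  edge (0, 4)→(0, 0): d=(0,-4) top-left  bias=+0
  edge (0, 0)→(7, 19): d=(7,19) right/bottom  bias=-1
  edge (7, 19)→(0, 4): d=(-7,-15) top-left  bias=+0
    (0,1)@(1, 3): e=[4,2,22] → #
    (1,1)@(3, 3): e=[12,-36,52] → ·
    (0,2)@(1, 5): e=[4,16,8] → #
    (1,2)@(3, 5): e=[12,-22,38] → ·
    (0,3)@(1, 7): e=[4,30,-6] → ·
    (1,4)@(3, 9): e=[12,6,10] → #
    (2,4)@(5, 9): e=[20,-32,40] → ·
    (1,5)@(3, 11): e=[12,20,-4] → ·
    (3,9)@(7, 19): e=[28,0,0] → ·  [on edge]
  covered (3 px):
    · · · ·
    # · · ·
    # · · ·
    · · · ·
    · # · ·
    · · · ·
    · · · ·
    · · · ·
    · · · ·
    · · · ·
T1:
  2·area = 108  (B↔C swapped to make it positive)
  edge (8, 2)→(6, 20): d=(-2,18) right/bottom  bias=-1
  edge (6, 20)→(2, 2): d=(-4,-18) top-left  bias=+0
  edge (2, 2)→(8, 2): d=(6,0) top-left  bias=+0
    (1,1)@(3, 3): e=[88,14,6] → #
    (2,1)@(5, 3): e=[52,50,6] → #
    (3,1)@(7, 3): e=[16,86,6] → #
    (1,2)@(3, 5): e=[84,6,18] → #
    (1,3)@(3, 7): e=[80,-2,30] → ·
    (2,3)@(5, 7): e=[44,34,30] → #
    (2,4)@(5, 9): e=[40,26,42] → #
    (2,5)@(5, 11): e=[36,18,54] → #
    (3,5)@(7, 11): e=[0,54,54] → ·  [on edge]
    (2,6)@(5, 13): e=[32,10,66] → #
    (3,6)@(7, 13): e=[-4,46,66] → ·
    (2,7)@(5, 15): e=[28,2,78] → #
  covered (13 px):
    · · · ·
    · # # #
    · # # #
    · · # #
    · · # #
    · · # ·
    · · # ·
    · · # ·
    · · · ·
    · · · ·

Result: [[1,1],[2,1],[3,1],[1,2],[2,2],[3,2],[2,3],[3,3],[2,4],[3,4],[2,5],[2,6],[2,7]]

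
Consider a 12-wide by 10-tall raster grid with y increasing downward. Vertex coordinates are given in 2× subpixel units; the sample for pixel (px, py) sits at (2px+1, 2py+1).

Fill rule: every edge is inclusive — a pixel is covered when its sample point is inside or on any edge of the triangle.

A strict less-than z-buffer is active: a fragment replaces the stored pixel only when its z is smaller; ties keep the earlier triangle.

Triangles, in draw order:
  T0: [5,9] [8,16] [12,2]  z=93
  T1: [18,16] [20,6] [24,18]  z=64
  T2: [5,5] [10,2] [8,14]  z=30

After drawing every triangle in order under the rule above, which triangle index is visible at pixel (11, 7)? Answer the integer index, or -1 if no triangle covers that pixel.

T0:
  2·area = 70  (B↔C swapped to make it positive)
  edge (5, 9)→(12, 2): d=(7,-7) inclusive
  edge (12, 2)→(8, 16): d=(-4,14) inclusive
  edge (8, 16)→(5, 9): d=(-3,-7) inclusive
    (6,0)@(13, 1): e=[0,-10,80] → ·  [on edge]
    (5,1)@(11, 3): e=[0,10,60] → █  [on edge]
    (6,1)@(13, 3): e=[14,-18,74] → ·
    (4,2)@(9, 5): e=[0,30,40] → █  [on edge]
    (6,2)@(13, 5): e=[28,-26,68] → ·
    (3,3)@(7, 7): e=[0,50,20] → █  [on edge]
    (5,3)@(11, 7): e=[28,-6,48] → ·
    (2,4)@(5, 9): e=[0,70,0] → █  [on edge]
    (5,4)@(11, 9): e=[42,-14,42] → ·
    (1,5)@(3, 11): e=[0,90,-20] → ·  [on edge]
    (2,5)@(5, 11): e=[14,62,-6] → ·
    (3,5)@(7, 11): e=[28,34,8] → █
    (0,6)@(1, 13): e=[0,110,-40] → ·  [on edge]
  covered (11 px):
    · · · · · · · · · · · ·
    · · · · · █ · · · · · ·
    · · · · █ █ · · · · · ·
    · · · █ █ · · · · · · ·
    · · █ █ █ · · · · · · ·
    · · · █ █ · · · · · · ·
    · · · █ · · · · · · · ·
    · · · · · · · · · · · ·
    · · · · · · · · · · · ·
    · · · · · · · · · · · ·
T1:
  2·area = 64
  edge (18, 16)→(20, 6): d=(2,-10) inclusive
  edge (20, 6)→(24, 18): d=(4,12) inclusive
  edge (24, 18)→(18, 16): d=(-6,-2) inclusive
    (10,0)@(21, 1): e=[0,-32,96] → ·  [on edge]
    (9,1)@(19, 3): e=[-16,0,80] → ·  [on edge]
    (10,4)@(21, 9): e=[16,0,48] → █  [on edge]
    (11,4)@(23, 9): e=[36,-24,52] → ·
    (1,5)@(3, 11): e=[-160,224,0] → ·  [on edge]
    (9,5)@(19, 11): e=[0,32,32] → █  [on edge]
    (11,5)@(23, 11): e=[40,-16,40] → ·
    (4,6)@(9, 13): e=[-96,160,0] → ·  [on edge]
    (9,6)@(19, 13): e=[4,40,20] → █
    (11,6)@(23, 13): e=[44,-8,28] → ·
    (7,7)@(15, 15): e=[-32,96,0] → ·  [on edge]
    (9,7)@(19, 15): e=[8,48,8] → █
    (11,7)@(23, 15): e=[48,0,16] → █  [on edge]
    (10,8)@(21, 17): e=[32,32,0] → █  [on edge]
  covered (10 px):
    · · · · · · · · · · · ·
    · · · · · · · · · · · ·
    · · · · · · · · · · · ·
    · · · · · · · · · · · ·
    · · · · · · · · · · █ ·
    · · · · · · · · · █ █ ·
    · · · · · · · · · █ █ ·
    · · · · · · · · · █ █ █
    · · · · · · · · · · █ █
    · · · · · · · · · · · ·
T2:
  2·area = 54
  edge (5, 5)→(10, 2): d=(5,-3) inclusive
  edge (10, 2)→(8, 14): d=(-2,12) inclusive
  edge (8, 14)→(5, 5): d=(-3,-9) inclusive
    (4,1)@(9, 3): e=[2,10,42] → █
    (5,1)@(11, 3): e=[8,-14,60] → ·
    (2,2)@(5, 5): e=[0,54,0] → █  [on edge]
    (3,2)@(7, 5): e=[6,30,18] → █
    (5,2)@(11, 5): e=[18,-18,54] → ·
    (2,3)@(5, 7): e=[10,50,-6] → ·
    (3,3)@(7, 7): e=[16,26,12] → █
    (5,3)@(11, 7): e=[28,-22,48] → ·
    (3,4)@(7, 9): e=[26,22,6] → █
    (4,4)@(9, 9): e=[32,-2,24] → ·
    (3,5)@(7, 11): e=[36,18,0] → █  [on edge]
    (4,5)@(9, 11): e=[42,-6,18] → ·
    (4,8)@(9, 17): e=[72,-18,0] → ·  [on edge]
  covered (8 px):
    · · · · · · · · · · · ·
    · · · · █ · · · · · · ·
    · · █ █ █ · · · · · · ·
    · · · █ █ · · · · · · ·
    · · · █ · · · · · · · ·
    · · · █ · · · · · · · ·
    · · · · · · · · · · · ·
    · · · · · · · · · · · ·
    · · · · · · · · · · · ·
    · · · · · · · · · · · ·

Z-buffer (winner per pixel, '.' = empty):
  . . . . . . . . . . . .
  . . . . 2 0 . . . . . .
  . . 2 2 2 0 . . . . . .
  . . . 2 2 . . . . . . .
  . . 0 2 0 . . . . . 1 .
  . . . 2 0 . . . . 1 1 .
  . . . 0 . . . . . 1 1 .
  . . . . . . . . . 1 1 1
  . . . . . . . . . . 1 1
  . . . . . . . . . . . .

Result: 1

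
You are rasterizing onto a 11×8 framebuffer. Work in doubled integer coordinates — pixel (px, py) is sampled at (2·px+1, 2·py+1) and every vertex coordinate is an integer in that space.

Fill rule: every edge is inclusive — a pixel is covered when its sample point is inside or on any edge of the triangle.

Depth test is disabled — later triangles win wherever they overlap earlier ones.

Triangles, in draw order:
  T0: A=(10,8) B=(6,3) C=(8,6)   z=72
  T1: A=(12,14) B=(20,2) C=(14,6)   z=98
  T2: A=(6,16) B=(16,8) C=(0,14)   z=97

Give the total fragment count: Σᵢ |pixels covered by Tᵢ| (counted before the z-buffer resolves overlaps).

T0:
  2·area = 2  (B↔C swapped to make it positive)
  edge (10, 8)→(8, 6): d=(-2,-2) inclusive
  edge (8, 6)→(6, 3): d=(-2,-3) inclusive
  edge (6, 3)→(10, 8): d=(4,5) inclusive
    (1,0)@(3, 1): e=[0,-5,7] → ·  [on edge]
    (2,1)@(5, 3): e=[0,-3,5] → ·  [on edge]
    (3,2)@(7, 5): e=[0,-1,3] → ·  [on edge]
    (4,3)@(9, 7): e=[0,1,1] → #  [on edge]
    (5,3)@(11, 7): e=[4,7,-9] → ·
    (4,4)@(9, 9): e=[-4,-3,9] → ·
    (5,4)@(11, 9): e=[0,3,-1] → ·  [on edge]
    (6,5)@(13, 11): e=[0,5,-3] → ·  [on edge]
    (7,6)@(15, 13): e=[0,7,-5] → ·  [on edge]
    (8,7)@(17, 15): e=[0,9,-7] → ·  [on edge]
  covered (1 px):
    · · · · · · · · · · ·
    · · · · · · · · · · ·
    · · · · · · · · · · ·
    · · · · # · · · · · ·
    · · · · · · · · · · ·
    · · · · · · · · · · ·
    · · · · · · · · · · ·
    · · · · · · · · · · ·
T1:
  2·area = 40  (B↔C swapped to make it positive)
  edge (12, 14)→(14, 6): d=(2,-8) inclusive
  edge (14, 6)→(20, 2): d=(6,-4) inclusive
  edge (20, 2)→(12, 14): d=(-8,12) inclusive
    (9,1)@(19, 3): e=[34,2,4] → #
    (10,1)@(21, 3): e=[50,10,-20] → ·
    (8,2)@(17, 5): e=[22,6,12] → #
    (9,2)@(19, 5): e=[38,14,-12] → ·
    (7,3)@(15, 7): e=[10,10,20] → #
    (8,3)@(17, 7): e=[26,18,-4] → ·
    (7,4)@(15, 9): e=[14,22,4] → #
    (8,4)@(17, 9): e=[30,30,-20] → ·
    (6,5)@(13, 11): e=[2,26,12] → #
    (7,5)@(15, 11): e=[18,34,-12] → ·
    (6,6)@(13, 13): e=[6,38,-4] → ·
  covered (5 px):
    · · · · · · · · · · ·
    · · · · · · · · · # ·
    · · · · · · · · # · ·
    · · · · · · · # · · ·
    · · · · · · · # · · ·
    · · · · · · # · · · ·
    · · · · · · · · · · ·
    · · · · · · · · · · ·
T2:
  2·area = 68  (B↔C swapped to make it positive)
  edge (6, 16)→(0, 14): d=(-6,-2) inclusive
  edge (0, 14)→(16, 8): d=(16,-6) inclusive
  edge (16, 8)→(6, 16): d=(-10,8) inclusive
    (4,5)@(9, 11): e=[36,6,26] → #
    (5,5)@(11, 11): e=[40,18,10] → #
    (6,5)@(13, 11): e=[44,30,-6] → ·
    (1,6)@(3, 13): e=[12,2,54] → #
    (2,6)@(5, 13): e=[16,14,38] → #
    (3,6)@(7, 13): e=[20,26,22] → #
    (5,6)@(11, 13): e=[28,50,-10] → ·
    (1,7)@(3, 15): e=[0,34,34] → #  [on edge]
    (4,7)@(9, 15): e=[12,70,-14] → ·
  covered (9 px):
    · · · · · · · · · · ·
    · · · · · · · · · · ·
    · · · · · · · · · · ·
    · · · · · · · · · · ·
    · · · · · · · · · · ·
    · · · · # # · · · · ·
    · # # # # · · · · · ·
    · # # # · · · · · · ·

Answer: 15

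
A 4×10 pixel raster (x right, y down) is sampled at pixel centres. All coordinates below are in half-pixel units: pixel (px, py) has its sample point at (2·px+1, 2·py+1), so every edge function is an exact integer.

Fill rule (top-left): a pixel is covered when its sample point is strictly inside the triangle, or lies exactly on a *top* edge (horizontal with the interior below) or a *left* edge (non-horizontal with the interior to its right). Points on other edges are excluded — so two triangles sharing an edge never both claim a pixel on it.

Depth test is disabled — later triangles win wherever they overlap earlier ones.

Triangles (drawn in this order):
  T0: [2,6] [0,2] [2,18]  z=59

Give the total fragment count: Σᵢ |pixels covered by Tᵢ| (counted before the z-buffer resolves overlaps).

T0:
  2·area = 24  (B↔C swapped to make it positive)
  edge (2, 6)→(2, 18): d=(0,12) right/bottom  bias=-1
  edge (2, 18)→(0, 2): d=(-2,-16) top-left  bias=+0
  edge (0, 2)→(2, 6): d=(2,4) right/bottom  bias=-1
    (0,2)@(1, 5): e=[12,10,2] → X
    (1,2)@(3, 5): e=[-12,42,-6] → .
    (0,3)@(1, 7): e=[12,6,6] → X
    (1,3)@(3, 7): e=[-12,38,-2] → .
    (0,4)@(1, 9): e=[12,2,10] → X
    (1,4)@(3, 9): e=[-12,34,2] → .
    (0,5)@(1, 11): e=[12,-2,14] → .
  covered (3 px):
    . . . .
    . . . .
    X . . .
    X . . .
    X . . .
    . . . .
    . . . .
    . . . .
    . . . .
    . . . .

Result: 3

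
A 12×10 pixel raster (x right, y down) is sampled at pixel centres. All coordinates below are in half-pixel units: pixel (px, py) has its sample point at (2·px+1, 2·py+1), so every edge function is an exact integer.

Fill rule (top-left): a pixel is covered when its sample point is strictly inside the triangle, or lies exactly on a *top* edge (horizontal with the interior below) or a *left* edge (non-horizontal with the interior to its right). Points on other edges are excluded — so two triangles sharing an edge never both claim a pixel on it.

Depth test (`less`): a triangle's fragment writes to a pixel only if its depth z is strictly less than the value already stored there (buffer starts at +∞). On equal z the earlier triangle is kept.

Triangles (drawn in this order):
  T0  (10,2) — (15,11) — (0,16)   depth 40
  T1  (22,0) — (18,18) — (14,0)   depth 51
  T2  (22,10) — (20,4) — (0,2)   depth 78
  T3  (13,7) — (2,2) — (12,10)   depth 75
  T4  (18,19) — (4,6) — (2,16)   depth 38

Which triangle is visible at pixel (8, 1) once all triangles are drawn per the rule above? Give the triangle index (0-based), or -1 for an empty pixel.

T0:
  2·area = 160
  edge (10, 2)→(15, 11): d=(5,9) right/bottom  bias=-1
  edge (15, 11)→(0, 16): d=(-15,5) right/bottom  bias=-1
  edge (0, 16)→(10, 2): d=(10,-14) top-left  bias=+0
    (4,2)@(9, 5): e=[24,120,16] → #
    (5,2)@(11, 5): e=[6,110,44] → #
    (6,2)@(13, 5): e=[-12,100,72] → ·
    (3,3)@(7, 7): e=[52,100,8] → #
    (6,3)@(13, 7): e=[-2,70,92] → ·
    (2,4)@(5, 9): e=[80,80,0] → #  [on edge]
    (6,4)@(13, 9): e=[8,40,112] → #
    (7,4)@(15, 9): e=[-10,30,140] → ·
    (10,4)@(21, 9): e=[-64,0,224] → ·  [on edge]
    (2,5)@(5, 11): e=[90,50,20] → #
    (7,5)@(15, 11): e=[0,0,160] → ·  [on edge]
    (1,6)@(3, 13): e=[118,30,12] → #
    (4,6)@(9, 13): e=[64,0,96] → ·  [on edge]
    (1,7)@(3, 15): e=[128,0,32] → ·  [on edge]
  covered (19 px):
    · · · · · · · · · · · ·
    · · · · · · · · · · · ·
    · · · · # # · · · · · ·
    · · · # # # · · · · · ·
    · · # # # # # · · · · ·
    · · # # # # # · · · · ·
    · # # # · · · · · · · ·
    # · · · · · · · · · · ·
    · · · · · · · · · · · ·
    · · · · · · · · · · · ·
T1:
  2·area = 144
  edge (22, 0)→(18, 18): d=(-4,18) right/bottom  bias=-1
  edge (18, 18)→(14, 0): d=(-4,-18) top-left  bias=+0
  edge (14, 0)→(22, 0): d=(8,0) top-left  bias=+0
    (7,0)@(15, 1): e=[122,14,8] → #
    (8,0)@(17, 1): e=[86,50,8] → #
    (9,0)@(19, 1): e=[50,86,8] → #
    (10,0)@(21, 1): e=[14,122,8] → #
    (11,0)@(23, 1): e=[-22,158,8] → ·
    (7,1)@(15, 3): e=[114,6,24] → #
    (11,1)@(23, 3): e=[-30,150,24] → ·
    (7,2)@(15, 5): e=[106,-2,40] → ·
    (8,2)@(17, 5): e=[70,34,40] → #
    (10,2)@(21, 5): e=[-2,106,40] → ·
    (8,3)@(17, 7): e=[62,26,56] → #
    (10,3)@(21, 7): e=[-10,98,56] → ·
  covered (18 px):
    · · · · · · · # # # # ·
    · · · · · · · # # # # ·
    · · · · · · · · # # · ·
    · · · · · · · · # # · ·
    · · · · · · · · # # · ·
    · · · · · · · · # # · ·
    · · · · · · · · # # · ·
    · · · · · · · · · · · ·
    · · · · · · · · · · · ·
    · · · · · · · · · · · ·
T2:
  2·area = 116  (B↔C swapped to make it positive)
  edge (22, 10)→(0, 2): d=(-22,-8) top-left  bias=+0
  edge (0, 2)→(20, 4): d=(20,2) right/bottom  bias=-1
  edge (20, 4)→(22, 10): d=(2,6) right/bottom  bias=-1
    (9,0)@(19, 1): e=[174,-58,0] → ·  [on edge]
    (1,1)@(3, 3): e=[2,14,100] → #
    (2,1)@(5, 3): e=[18,10,88] → #
    (3,1)@(7, 3): e=[34,6,76] → #
    (4,1)@(9, 3): e=[50,2,64] → #
    (5,1)@(11, 3): e=[66,-2,52] → ·
    (1,2)@(3, 5): e=[-42,54,104] → ·
    (2,2)@(5, 5): e=[-26,50,92] → ·
    (3,2)@(7, 5): e=[-10,46,80] → ·
    (4,2)@(9, 5): e=[6,42,68] → #
    (5,2)@(11, 5): e=[22,38,56] → #
    (6,2)@(13, 5): e=[38,34,44] → #
    (10,3)@(21, 7): e=[58,58,0] → ·  [on edge]
    (11,6)@(23, 13): e=[-58,174,0] → ·  [on edge]
  covered (14 px):
    · · · · · · · · · · · ·
    · # # # # · · · · · · ·
    · · · · # # # # # # · ·
    · · · · · · · # # # · ·
    · · · · · · · · · · # ·
    · · · · · · · · · · · ·
    · · · · · · · · · · · ·
    · · · · · · · · · · · ·
    · · · · · · · · · · · ·
    · · · · · · · · · · · ·
T3:
  2·area = 38  (B↔C swapped to make it positive)
  edge (13, 7)→(12, 10): d=(-1,3) right/bottom  bias=-1
  edge (12, 10)→(2, 2): d=(-10,-8) top-left  bias=+0
  edge (2, 2)→(13, 7): d=(11,5) right/bottom  bias=-1
    (7,0)@(15, 1): e=[0,114,-76] → ·  [on edge]
    (3,2)@(7, 5): e=[20,10,8] → #
    (4,2)@(9, 5): e=[14,26,-2] → ·
    (3,3)@(7, 7): e=[18,-10,30] → ·
    (4,3)@(9, 7): e=[12,6,20] → #
    (5,3)@(11, 7): e=[6,22,10] → #
    (6,3)@(13, 7): e=[0,38,0] → ·  [on edge]
    (4,4)@(9, 9): e=[10,-14,42] → ·
    (5,4)@(11, 9): e=[4,2,32] → #
    (6,4)@(13, 9): e=[-2,18,22] → ·
    (5,5)@(11, 11): e=[2,-18,54] → ·
    (5,6)@(11, 13): e=[0,-38,76] → ·  [on edge]
    (4,9)@(9, 19): e=[0,-114,152] → ·  [on edge]
  covered (4 px):
    · · · · · · · · · · · ·
    · · · · · · · · · · · ·
    · · · # · · · · · · · ·
    · · · · # # · · · · · ·
    · · · · · # · · · · · ·
    · · · · · · · · · · · ·
    · · · · · · · · · · · ·
    · · · · · · · · · · · ·
    · · · · · · · · · · · ·
    · · · · · · · · · · · ·
T4:
  2·area = 166  (B↔C swapped to make it positive)
  edge (18, 19)→(2, 16): d=(-16,-3) top-left  bias=+0
  edge (2, 16)→(4, 6): d=(2,-10) top-left  bias=+0
  edge (4, 6)→(18, 19): d=(14,13) right/bottom  bias=-1
    (2,0)@(5, 1): e=[249,0,-83] → ·  [on edge]
    (2,3)@(5, 7): e=[153,12,1] → #
    (3,3)@(7, 7): e=[159,32,-25] → ·
    (2,4)@(5, 9): e=[121,16,29] → #
    (3,4)@(7, 9): e=[127,36,3] → #
    (4,4)@(9, 9): e=[133,56,-23] → ·
    (1,5)@(3, 11): e=[83,0,83] → #  [on edge]
    (4,5)@(9, 11): e=[101,60,5] → #
    (5,5)@(11, 11): e=[107,80,-21] → ·
    (1,6)@(3, 13): e=[51,4,111] → #
    (5,6)@(11, 13): e=[75,84,7] → #
    (6,6)@(13, 13): e=[81,104,-19] → ·
  covered (22 px):
    · · · · · · · · · · · ·
    · · · · · · · · · · · ·
    · · · · · · · · · · · ·
    · · # · · · · · · · · ·
    · · # # · · · · · · · ·
    · # # # # · · · · · · ·
    · # # # # # · · · · · ·
    · # # # # # # · · · · ·
    · · · · # # # # · · · ·
    · · · · · · · · · · · ·

Z-buffer (winner per pixel, '.' = empty):
  . . . . . . . 1 1 1 1 .
  . 2 2 2 2 . . 1 1 1 1 .
  . . . 3 0 0 2 2 1 1 . .
  . . 4 0 0 0 . 2 1 1 . .
  . . 4 4 0 0 0 . 1 1 2 .
  . 4 4 4 4 0 0 . 1 1 . .
  . 4 4 4 4 4 . . 1 1 . .
  0 4 4 4 4 4 4 . . . . .
  . . . . 4 4 4 4 . . . .
  . . . . . . . . . . . .

Final: 1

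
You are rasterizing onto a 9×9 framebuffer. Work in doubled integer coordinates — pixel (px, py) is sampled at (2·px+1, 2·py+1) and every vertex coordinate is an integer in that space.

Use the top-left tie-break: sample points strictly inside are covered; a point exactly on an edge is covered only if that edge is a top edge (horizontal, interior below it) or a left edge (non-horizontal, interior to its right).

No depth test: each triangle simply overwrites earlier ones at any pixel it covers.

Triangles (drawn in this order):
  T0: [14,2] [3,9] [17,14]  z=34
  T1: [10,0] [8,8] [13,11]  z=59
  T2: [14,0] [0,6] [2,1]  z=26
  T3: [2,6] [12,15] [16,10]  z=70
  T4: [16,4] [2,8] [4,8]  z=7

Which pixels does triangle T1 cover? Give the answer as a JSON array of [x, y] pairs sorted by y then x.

T0:
  2·area = 153  (B↔C swapped to make it positive)
  edge (14, 2)→(17, 14): d=(3,12) right/bottom  bias=-1
  edge (17, 14)→(3, 9): d=(-14,-5) top-left  bias=+0
  edge (3, 9)→(14, 2): d=(11,-7) top-left  bias=+0
    (6,1)@(13, 3): e=[15,134,4] → #
    (7,1)@(15, 3): e=[-9,144,18] → ·
    (5,2)@(11, 5): e=[45,96,12] → #
    (7,2)@(15, 5): e=[-3,116,40] → ·
    (3,3)@(7, 7): e=[99,48,6] → #
    (4,3)@(9, 7): e=[75,58,20] → #
    (7,3)@(15, 7): e=[3,88,62] → #
    (8,3)@(17, 7): e=[-21,98,76] → ·
    (1,4)@(3, 9): e=[153,0,0] → #  [on edge]
    (2,4)@(5, 9): e=[129,10,14] → #
    (8,4)@(17, 9): e=[-15,70,98] → ·
    (1,5)@(3, 11): e=[159,-28,22] → ·
  covered (20 px):
    · · · · · · · · ·
    · · · · · · # · ·
    · · · · · # # · ·
    · · · # # # # # ·
    · # # # # # # # ·
    · · · · # # # # ·
    · · · · · · · # ·
    · · · · · · · · ·
    · · · · · · · · ·
T1:
  2·area = 46  (B↔C swapped to make it positive)
  edge (10, 0)→(13, 11): d=(3,11) right/bottom  bias=-1
  edge (13, 11)→(8, 8): d=(-5,-3) top-left  bias=+0
  edge (8, 8)→(10, 0): d=(2,-8) top-left  bias=+0
    (1,2)@(3, 5): e=[92,0,-46] → ·  [on edge]
    (4,2)@(9, 5): e=[26,18,2] → #
    (5,2)@(11, 5): e=[4,24,18] → #
    (6,2)@(13, 5): e=[-18,30,34] → ·
    (4,3)@(9, 7): e=[32,8,6] → #
    (6,3)@(13, 7): e=[-12,20,38] → ·
    (4,4)@(9, 9): e=[38,-2,10] → ·
    (5,4)@(11, 9): e=[16,4,26] → #
    (6,4)@(13, 9): e=[-6,10,42] → ·
    (5,5)@(11, 11): e=[22,-6,30] → ·
    (6,5)@(13, 11): e=[0,0,46] → ·  [on edge]
  covered (5 px):
    · · · · · · · · ·
    · · · · · · · · ·
    · · · · # # · · ·
    · · · · # # · · ·
    · · · · · # · · ·
    · · · · · · · · ·
    · · · · · · · · ·
    · · · · · · · · ·
    · · · · · · · · ·
T2:
  2·area = 58
  edge (14, 0)→(0, 6): d=(-14,6) right/bottom  bias=-1
  edge (0, 6)→(2, 1): d=(2,-5) top-left  bias=+0
  edge (2, 1)→(14, 0): d=(12,-1) top-left  bias=+0
    (1,0)@(3, 1): e=[52,5,1] → #
    (2,0)@(5, 1): e=[40,15,3] → #
    (3,0)@(7, 1): e=[28,25,5] → #
    (4,0)@(9, 1): e=[16,35,7] → #
    (5,0)@(11, 1): e=[4,45,9] → #
    (6,0)@(13, 1): e=[-8,55,11] → ·
    (1,1)@(3, 3): e=[24,9,25] → #
    (3,1)@(7, 3): e=[0,29,29] → ·  [on edge]
    (4,1)@(9, 3): e=[-12,39,31] → ·
    (5,1)@(11, 3): e=[-24,49,33] → ·
    (0,2)@(1, 5): e=[8,3,47] → #
    (1,2)@(3, 5): e=[-4,13,49] → ·
  covered (8 px):
    · # # # # # · · ·
    · # # · · · · · ·
    # · · · · · · · ·
    · · · · · · · · ·
    · · · · · · · · ·
    · · · · · · · · ·
    · · · · · · · · ·
    · · · · · · · · ·
    · · · · · · · · ·
T3:
  2·area = 86  (B↔C swapped to make it positive)
  edge (2, 6)→(16, 10): d=(14,4) right/bottom  bias=-1
  edge (16, 10)→(12, 15): d=(-4,5) right/bottom  bias=-1
  edge (12, 15)→(2, 6): d=(-10,-9) top-left  bias=+0
    (2,3)@(5, 7): e=[2,67,17] → #
    (3,3)@(7, 7): e=[-6,57,35] → ·
    (2,4)@(5, 9): e=[30,59,-3] → ·
    (3,4)@(7, 9): e=[22,49,15] → #
    (4,4)@(9, 9): e=[14,39,33] → #
    (5,4)@(11, 9): e=[6,29,51] → #
    (6,4)@(13, 9): e=[-2,19,69] → ·
    (3,5)@(7, 11): e=[50,41,-5] → ·
    (4,5)@(9, 11): e=[42,31,13] → #
    (6,5)@(13, 11): e=[26,11,49] → #
    (7,5)@(15, 11): e=[18,1,67] → #
    (8,5)@(17, 11): e=[10,-9,85] → ·
  covered (10 px):
    · · · · · · · · ·
    · · · · · · · · ·
    · · · · · · · · ·
    · · # · · · · · ·
    · · · # # # · · ·
    · · · · # # # # ·
    · · · · · # # · ·
    · · · · · · · · ·
    · · · · · · · · ·
T4:
  2·area = 8  (B↔C swapped to make it positive)
  edge (16, 4)→(4, 8): d=(-12,4) right/bottom  bias=-1
  edge (4, 8)→(2, 8): d=(-2,0) right/bottom  bias=-1
  edge (2, 8)→(16, 4): d=(14,-4) top-left  bias=+0
    (6,2)@(13, 5): e=[0,6,2] → ·  [on edge]
    (3,3)@(7, 7): e=[0,2,6] → ·  [on edge]
    (0,4)@(1, 9): e=[0,-2,10] → ·  [on edge]
  covered (0 px):
    · · · · · · · · ·
    · · · · · · · · ·
    · · · · · · · · ·
    · · · · · · · · ·
    · · · · · · · · ·
    · · · · · · · · ·
    · · · · · · · · ·
    · · · · · · · · ·
    · · · · · · · · ·

Final: [[4,2],[5,2],[4,3],[5,3],[5,4]]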